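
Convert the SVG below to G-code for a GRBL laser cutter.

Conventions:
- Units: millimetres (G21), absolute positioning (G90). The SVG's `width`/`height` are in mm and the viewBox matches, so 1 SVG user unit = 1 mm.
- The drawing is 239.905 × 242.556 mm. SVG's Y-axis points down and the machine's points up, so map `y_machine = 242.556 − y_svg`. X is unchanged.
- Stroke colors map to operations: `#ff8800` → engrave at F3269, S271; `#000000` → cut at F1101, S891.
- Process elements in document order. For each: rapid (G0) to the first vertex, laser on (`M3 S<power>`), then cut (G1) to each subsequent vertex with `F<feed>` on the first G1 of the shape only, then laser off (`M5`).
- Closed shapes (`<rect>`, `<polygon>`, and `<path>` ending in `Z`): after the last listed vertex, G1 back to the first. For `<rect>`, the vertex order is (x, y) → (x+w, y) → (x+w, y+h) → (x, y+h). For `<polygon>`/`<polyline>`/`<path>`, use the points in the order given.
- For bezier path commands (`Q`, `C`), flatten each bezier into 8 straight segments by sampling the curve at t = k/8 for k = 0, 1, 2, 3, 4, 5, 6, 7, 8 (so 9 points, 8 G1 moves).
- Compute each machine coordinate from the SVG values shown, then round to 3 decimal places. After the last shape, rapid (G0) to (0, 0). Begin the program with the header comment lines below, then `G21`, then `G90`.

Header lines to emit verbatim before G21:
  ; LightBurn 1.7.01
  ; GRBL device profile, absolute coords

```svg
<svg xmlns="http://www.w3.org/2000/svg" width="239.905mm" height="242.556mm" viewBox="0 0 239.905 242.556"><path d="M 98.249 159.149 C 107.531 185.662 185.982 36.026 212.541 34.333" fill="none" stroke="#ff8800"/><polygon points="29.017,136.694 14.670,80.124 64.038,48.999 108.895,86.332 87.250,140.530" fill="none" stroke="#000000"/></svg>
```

Since the viewBox matches the mm dimensions, user units are millimetres directly. The only transform is the Y-flip y_m = 242.556 − y_svg.

Shape 1 is a cubic bezier drawn with `<path>`. Its stroke #ff8800 means engrave at S271, F3269. After flipping Y the toolpath is (98.249,83.407) → (104.736,81.089) → (116.288,91.486) → (131.488,110.802) → (148.916,135.238) → (167.154,160.996) → (184.784,184.278) → (200.385,201.286) → (212.541,208.223).

Shape 2 is a regular polygon drawn with `<polygon>`. Its stroke #000000 means cut at S891, F1101. After flipping Y the toolpath is (29.017,105.862) → (14.670,162.432) → (64.038,193.557) → (108.895,156.224) → (87.250,102.026) → (29.017,105.862), returning to the start.

; LightBurn 1.7.01
; GRBL device profile, absolute coords
G21
G90
G0 X98.249 Y83.407
M3 S271
G1 X104.736 Y81.089 F3269
G1 X116.288 Y91.486
G1 X131.488 Y110.802
G1 X148.916 Y135.238
G1 X167.154 Y160.996
G1 X184.784 Y184.278
G1 X200.385 Y201.286
G1 X212.541 Y208.223
M5
G0 X29.017 Y105.862
M3 S891
G1 X14.670 Y162.432 F1101
G1 X64.038 Y193.557
G1 X108.895 Y156.224
G1 X87.250 Y102.026
G1 X29.017 Y105.862
M5
G0 X0.000 Y0.000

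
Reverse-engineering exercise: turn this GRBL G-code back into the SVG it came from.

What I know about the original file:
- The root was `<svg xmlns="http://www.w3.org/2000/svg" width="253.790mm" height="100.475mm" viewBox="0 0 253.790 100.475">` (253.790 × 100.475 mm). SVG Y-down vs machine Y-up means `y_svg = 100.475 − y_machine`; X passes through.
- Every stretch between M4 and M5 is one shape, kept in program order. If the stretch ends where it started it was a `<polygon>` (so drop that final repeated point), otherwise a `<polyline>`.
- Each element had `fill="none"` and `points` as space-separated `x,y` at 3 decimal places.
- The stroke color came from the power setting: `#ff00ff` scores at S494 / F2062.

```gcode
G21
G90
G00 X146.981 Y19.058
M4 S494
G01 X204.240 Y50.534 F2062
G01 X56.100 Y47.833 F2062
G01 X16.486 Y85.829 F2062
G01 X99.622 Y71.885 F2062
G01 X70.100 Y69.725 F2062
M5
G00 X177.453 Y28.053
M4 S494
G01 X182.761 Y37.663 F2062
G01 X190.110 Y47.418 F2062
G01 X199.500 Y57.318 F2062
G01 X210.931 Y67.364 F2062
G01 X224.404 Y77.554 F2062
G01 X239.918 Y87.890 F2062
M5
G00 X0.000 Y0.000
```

y_svg = 100.475 − y_m. Every run uses S494, so all elements get stroke `#ff00ff` (score).

[1] open run; points: 146.981,81.417 204.240,49.941 56.100,52.642 16.486,14.646 99.622,28.590 70.100,30.750

[2] open run; points: 177.453,72.422 182.761,62.812 190.110,53.057 199.500,43.157 210.931,33.111 224.404,22.921 239.918,12.585

<svg xmlns="http://www.w3.org/2000/svg" width="253.790mm" height="100.475mm" viewBox="0 0 253.790 100.475">
  <polyline points="146.981,81.417 204.240,49.941 56.100,52.642 16.486,14.646 99.622,28.590 70.100,30.750" fill="none" stroke="#ff00ff"/>
  <polyline points="177.453,72.422 182.761,62.812 190.110,53.057 199.500,43.157 210.931,33.111 224.404,22.921 239.918,12.585" fill="none" stroke="#ff00ff"/>
</svg>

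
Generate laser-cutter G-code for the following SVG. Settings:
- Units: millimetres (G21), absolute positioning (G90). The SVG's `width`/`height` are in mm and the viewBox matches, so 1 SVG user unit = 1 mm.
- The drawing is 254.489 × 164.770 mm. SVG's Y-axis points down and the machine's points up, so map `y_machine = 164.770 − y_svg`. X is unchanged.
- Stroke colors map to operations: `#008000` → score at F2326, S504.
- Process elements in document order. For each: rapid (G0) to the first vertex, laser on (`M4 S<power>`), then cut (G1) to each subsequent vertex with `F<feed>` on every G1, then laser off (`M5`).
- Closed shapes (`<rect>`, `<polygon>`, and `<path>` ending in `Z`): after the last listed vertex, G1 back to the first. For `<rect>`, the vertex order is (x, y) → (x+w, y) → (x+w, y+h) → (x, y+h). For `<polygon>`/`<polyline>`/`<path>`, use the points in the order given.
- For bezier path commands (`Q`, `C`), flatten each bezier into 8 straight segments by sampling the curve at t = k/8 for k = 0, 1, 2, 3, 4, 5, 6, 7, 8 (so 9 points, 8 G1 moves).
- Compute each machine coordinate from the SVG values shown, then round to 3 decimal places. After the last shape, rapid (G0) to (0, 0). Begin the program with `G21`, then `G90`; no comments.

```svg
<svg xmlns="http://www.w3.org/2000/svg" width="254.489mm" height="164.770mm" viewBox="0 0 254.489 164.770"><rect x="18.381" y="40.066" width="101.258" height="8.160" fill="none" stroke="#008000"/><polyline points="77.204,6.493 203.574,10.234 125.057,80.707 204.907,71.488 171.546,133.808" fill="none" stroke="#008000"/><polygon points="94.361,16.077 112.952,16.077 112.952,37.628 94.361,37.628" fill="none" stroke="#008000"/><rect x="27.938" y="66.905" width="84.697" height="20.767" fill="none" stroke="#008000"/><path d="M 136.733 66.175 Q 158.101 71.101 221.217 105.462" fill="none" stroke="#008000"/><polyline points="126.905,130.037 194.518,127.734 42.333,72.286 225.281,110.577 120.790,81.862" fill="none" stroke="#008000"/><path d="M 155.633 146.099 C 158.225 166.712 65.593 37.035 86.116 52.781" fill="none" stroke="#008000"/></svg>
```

G21
G90
G0 X18.381 Y124.704
M4 S504
G1 X119.639 Y124.704 F2326
G1 X119.639 Y116.544 F2326
G1 X18.381 Y116.544 F2326
G1 X18.381 Y124.704 F2326
M5
G0 X77.204 Y158.277
M4 S504
G1 X203.574 Y154.536 F2326
G1 X125.057 Y84.063 F2326
G1 X204.907 Y93.282 F2326
G1 X171.546 Y30.962 F2326
M5
G0 X94.361 Y148.693
M4 S504
G1 X112.952 Y148.693 F2326
G1 X112.952 Y127.142 F2326
G1 X94.361 Y127.142 F2326
G1 X94.361 Y148.693 F2326
M5
G0 X27.938 Y97.865
M4 S504
G1 X112.635 Y97.865 F2326
G1 X112.635 Y77.098 F2326
G1 X27.938 Y77.098 F2326
G1 X27.938 Y97.865 F2326
M5
G0 X136.733 Y98.595
M4 S504
G1 X142.727 Y96.904 F2326
G1 X150.026 Y94.292 F2326
G1 X158.630 Y90.761 F2326
G1 X168.538 Y86.310 F2326
G1 X179.751 Y80.939 F2326
G1 X192.268 Y74.649 F2326
G1 X206.090 Y67.438 F2326
G1 X221.217 Y59.308 F2326
M5
G0 X126.905 Y34.733
M4 S504
G1 X194.518 Y37.036 F2326
G1 X42.333 Y92.484 F2326
G1 X225.281 Y54.193 F2326
G1 X120.790 Y82.908 F2326
M5
G0 X155.633 Y18.671
M4 S504
G1 X152.548 Y17.408 F2326
G1 X142.978 Y26.770 F2326
G1 X129.365 Y43.291 F2326
G1 X114.150 Y63.505 F2326
G1 X99.776 Y83.947 F2326
G1 X88.684 Y101.152 F2326
G1 X83.317 Y111.655 F2326
G1 X86.116 Y111.989 F2326
M5
G0 X0.000 Y0.000

viewBox `0 0 254.489 164.770` with mm width/height → 1 unit = 1 mm. Flip: y_m = 164.770 − y_svg.

**Shape 1** — `<rect>` rectangle, stroke `#008000` → score (S504, F2326). Machine vertices: (18.381,124.704) → (119.639,124.704) → (119.639,116.544) → (18.381,116.544) → (18.381,124.704). Closed: final G1 returns to the first vertex.

**Shape 2** — `<polyline>` open polyline, stroke `#008000` → score (S504, F2326). Machine vertices: (77.204,158.277) → (203.574,154.536) → (125.057,84.063) → (204.907,93.282) → (171.546,30.962). Open path.

**Shape 3** — `<polygon>` rectangle, stroke `#008000` → score (S504, F2326). Machine vertices: (94.361,148.693) → (112.952,148.693) → (112.952,127.142) → (94.361,127.142) → (94.361,148.693). Closed: final G1 returns to the first vertex.

**Shape 4** — `<rect>` rectangle, stroke `#008000` → score (S504, F2326). Machine vertices: (27.938,97.865) → (112.635,97.865) → (112.635,77.098) → (27.938,77.098) → (27.938,97.865). Closed: final G1 returns to the first vertex.

**Shape 5** — `<path>` quadratic bezier, stroke `#008000` → score (S504, F2326). Control points (SVG): P0=(136.733,66.175), P1=(158.101,71.101), P2=(221.217,105.462); sampled at t=k/8. Machine vertices: (136.733,98.595) → (142.727,96.904) → (150.026,94.292) → (158.630,90.761) → (168.538,86.310) → (179.751,80.939) → (192.268,74.649) → (206.090,67.438) → (221.217,59.308). Open path.

**Shape 6** — `<polyline>` open polyline, stroke `#008000` → score (S504, F2326). Machine vertices: (126.905,34.733) → (194.518,37.036) → (42.333,92.484) → (225.281,54.193) → (120.790,82.908). Open path.

**Shape 7** — `<path>` cubic bezier, stroke `#008000` → score (S504, F2326). Control points (SVG): P0=(155.633,146.099), P1=(158.225,166.712), P2=(65.593,37.035), P3=(86.116,52.781); sampled at t=k/8. Machine vertices: (155.633,18.671) → (152.548,17.408) → (142.978,26.770) → (129.365,43.291) → (114.150,63.505) → (99.776,83.947) → (88.684,101.152) → (83.317,111.655) → (86.116,111.989). Open path.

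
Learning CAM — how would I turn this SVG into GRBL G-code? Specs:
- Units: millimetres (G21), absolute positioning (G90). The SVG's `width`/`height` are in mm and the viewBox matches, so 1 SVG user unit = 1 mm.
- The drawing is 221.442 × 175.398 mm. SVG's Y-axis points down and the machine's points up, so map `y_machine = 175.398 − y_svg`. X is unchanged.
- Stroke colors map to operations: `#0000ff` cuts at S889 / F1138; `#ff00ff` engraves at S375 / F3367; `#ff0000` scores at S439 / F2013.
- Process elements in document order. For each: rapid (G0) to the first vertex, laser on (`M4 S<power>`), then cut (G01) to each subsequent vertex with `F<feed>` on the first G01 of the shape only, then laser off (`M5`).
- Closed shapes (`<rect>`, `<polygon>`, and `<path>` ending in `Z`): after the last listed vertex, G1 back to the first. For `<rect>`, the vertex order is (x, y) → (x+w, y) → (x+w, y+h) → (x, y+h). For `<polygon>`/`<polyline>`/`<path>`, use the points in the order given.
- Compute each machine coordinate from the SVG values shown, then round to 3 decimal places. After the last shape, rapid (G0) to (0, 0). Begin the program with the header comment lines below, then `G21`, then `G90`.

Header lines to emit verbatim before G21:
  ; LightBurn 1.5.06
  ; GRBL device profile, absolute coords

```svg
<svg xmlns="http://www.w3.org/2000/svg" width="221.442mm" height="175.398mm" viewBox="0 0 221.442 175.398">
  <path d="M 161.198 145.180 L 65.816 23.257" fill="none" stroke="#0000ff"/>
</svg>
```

Since the viewBox matches the mm dimensions, user units are millimetres directly. The only transform is the Y-flip y_m = 175.398 − y_svg.

Shape 1 is a line segment drawn with `<path>`. Its stroke #0000ff means cut at S889, F1138. After flipping Y the toolpath is (161.198,30.218) → (65.816,152.141).

; LightBurn 1.5.06
; GRBL device profile, absolute coords
G21
G90
G0 X161.198 Y30.218
M4 S889
G01 X65.816 Y152.141 F1138
M5
G0 X0.000 Y0.000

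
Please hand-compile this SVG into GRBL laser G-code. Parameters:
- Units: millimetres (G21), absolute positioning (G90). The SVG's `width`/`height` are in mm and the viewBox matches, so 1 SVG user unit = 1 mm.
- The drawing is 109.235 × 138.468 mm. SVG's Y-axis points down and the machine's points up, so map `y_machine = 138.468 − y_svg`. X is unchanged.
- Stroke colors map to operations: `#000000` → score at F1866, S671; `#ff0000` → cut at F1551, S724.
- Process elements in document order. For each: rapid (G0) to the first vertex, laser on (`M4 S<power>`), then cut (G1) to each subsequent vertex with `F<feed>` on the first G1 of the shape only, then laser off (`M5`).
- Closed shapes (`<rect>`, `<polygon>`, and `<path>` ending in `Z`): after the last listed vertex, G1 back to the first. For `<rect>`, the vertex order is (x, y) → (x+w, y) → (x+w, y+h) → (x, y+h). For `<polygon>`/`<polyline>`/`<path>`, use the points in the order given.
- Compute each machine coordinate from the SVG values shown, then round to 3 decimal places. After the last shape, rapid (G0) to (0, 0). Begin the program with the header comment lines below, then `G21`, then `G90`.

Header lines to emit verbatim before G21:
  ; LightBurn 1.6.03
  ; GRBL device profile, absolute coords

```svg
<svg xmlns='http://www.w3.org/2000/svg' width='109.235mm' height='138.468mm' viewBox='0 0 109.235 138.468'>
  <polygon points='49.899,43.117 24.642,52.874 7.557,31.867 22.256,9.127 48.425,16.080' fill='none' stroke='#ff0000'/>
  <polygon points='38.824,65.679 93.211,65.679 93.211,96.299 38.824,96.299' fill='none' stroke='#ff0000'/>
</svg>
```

; LightBurn 1.6.03
; GRBL device profile, absolute coords
G21
G90
G0 X49.899 Y95.351
M4 S724
G1 X24.642 Y85.594 F1551
G1 X7.557 Y106.601
G1 X22.256 Y129.341
G1 X48.425 Y122.388
G1 X49.899 Y95.351
M5
G0 X38.824 Y72.789
M4 S724
G1 X93.211 Y72.789 F1551
G1 X93.211 Y42.169
G1 X38.824 Y42.169
G1 X38.824 Y72.789
M5
G0 X0.000 Y0.000

viewBox `0 0 109.235 138.468` with mm width/height → 1 unit = 1 mm. Flip: y_m = 138.468 − y_svg.

**Shape 1** — `<polygon>` regular polygon, stroke `#ff0000` → cut (S724, F1551). Machine vertices: (49.899,95.351) → (24.642,85.594) → (7.557,106.601) → (22.256,129.341) → (48.425,122.388) → (49.899,95.351). Closed: final G1 returns to the first vertex.

**Shape 2** — `<polygon>` rectangle, stroke `#ff0000` → cut (S724, F1551). Machine vertices: (38.824,72.789) → (93.211,72.789) → (93.211,42.169) → (38.824,42.169) → (38.824,72.789). Closed: final G1 returns to the first vertex.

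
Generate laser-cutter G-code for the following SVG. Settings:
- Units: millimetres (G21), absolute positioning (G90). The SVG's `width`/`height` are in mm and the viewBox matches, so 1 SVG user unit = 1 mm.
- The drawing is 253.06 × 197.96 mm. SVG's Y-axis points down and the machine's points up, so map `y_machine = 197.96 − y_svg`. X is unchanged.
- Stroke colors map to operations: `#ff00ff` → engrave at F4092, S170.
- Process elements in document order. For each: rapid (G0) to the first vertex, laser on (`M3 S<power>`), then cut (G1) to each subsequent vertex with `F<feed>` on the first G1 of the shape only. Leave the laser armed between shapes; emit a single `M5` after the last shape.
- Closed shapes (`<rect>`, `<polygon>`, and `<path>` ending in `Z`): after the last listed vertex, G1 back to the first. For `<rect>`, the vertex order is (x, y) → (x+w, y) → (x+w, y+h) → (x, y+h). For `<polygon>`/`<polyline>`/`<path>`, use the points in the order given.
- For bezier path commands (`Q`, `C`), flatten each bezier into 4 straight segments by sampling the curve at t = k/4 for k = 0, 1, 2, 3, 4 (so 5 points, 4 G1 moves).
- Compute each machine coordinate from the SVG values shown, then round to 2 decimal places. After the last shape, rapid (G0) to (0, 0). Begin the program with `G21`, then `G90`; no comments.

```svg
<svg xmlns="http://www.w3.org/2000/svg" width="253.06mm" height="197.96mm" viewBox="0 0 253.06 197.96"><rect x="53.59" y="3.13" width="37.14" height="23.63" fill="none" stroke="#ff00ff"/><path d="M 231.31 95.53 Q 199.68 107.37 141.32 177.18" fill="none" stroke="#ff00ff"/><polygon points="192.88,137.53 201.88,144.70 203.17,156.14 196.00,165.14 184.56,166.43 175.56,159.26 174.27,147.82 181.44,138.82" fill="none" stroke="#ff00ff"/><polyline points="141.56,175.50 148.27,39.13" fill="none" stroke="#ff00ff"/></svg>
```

Since the viewBox matches the mm dimensions, user units are millimetres directly. The only transform is the Y-flip y_m = 197.96 − y_svg.

Shape 1 is a rectangle drawn with `<rect>`. Its stroke #ff00ff means engrave at S170, F4092. After flipping Y the toolpath is (53.59,194.83) → (90.73,194.83) → (90.73,171.20) → (53.59,171.20) → (53.59,194.83), returning to the start.

Shape 2 is a quadratic bezier drawn with `<path>`. Its stroke #ff00ff means engrave at S170, F4092. After flipping Y the toolpath is (231.31,102.43) → (213.82,92.89) → (193.00,76.10) → (168.83,52.06) → (141.32,20.78).

Shape 3 is a regular polygon drawn with `<polygon>`. Its stroke #ff00ff means engrave at S170, F4092. After flipping Y the toolpath is (192.88,60.43) → (201.88,53.26) → (203.17,41.82) → (196.00,32.82) → (184.56,31.53) → (175.56,38.70) → (174.27,50.14) → (181.44,59.14) → (192.88,60.43), returning to the start.

Shape 4 is a line segment drawn with `<polyline>`. Its stroke #ff00ff means engrave at S170, F4092. After flipping Y the toolpath is (141.56,22.46) → (148.27,158.83).

G21
G90
G0 X53.59 Y194.83
M3 S170
G1 X90.73 Y194.83 F4092
G1 X90.73 Y171.20
G1 X53.59 Y171.20
G1 X53.59 Y194.83
G0 X231.31 Y102.43
M3 S170
G1 X213.82 Y92.89 F4092
G1 X193.00 Y76.10
G1 X168.83 Y52.06
G1 X141.32 Y20.78
G0 X192.88 Y60.43
M3 S170
G1 X201.88 Y53.26 F4092
G1 X203.17 Y41.82
G1 X196.00 Y32.82
G1 X184.56 Y31.53
G1 X175.56 Y38.70
G1 X174.27 Y50.14
G1 X181.44 Y59.14
G1 X192.88 Y60.43
G0 X141.56 Y22.46
M3 S170
G1 X148.27 Y158.83 F4092
M5
G0 X0.00 Y0.00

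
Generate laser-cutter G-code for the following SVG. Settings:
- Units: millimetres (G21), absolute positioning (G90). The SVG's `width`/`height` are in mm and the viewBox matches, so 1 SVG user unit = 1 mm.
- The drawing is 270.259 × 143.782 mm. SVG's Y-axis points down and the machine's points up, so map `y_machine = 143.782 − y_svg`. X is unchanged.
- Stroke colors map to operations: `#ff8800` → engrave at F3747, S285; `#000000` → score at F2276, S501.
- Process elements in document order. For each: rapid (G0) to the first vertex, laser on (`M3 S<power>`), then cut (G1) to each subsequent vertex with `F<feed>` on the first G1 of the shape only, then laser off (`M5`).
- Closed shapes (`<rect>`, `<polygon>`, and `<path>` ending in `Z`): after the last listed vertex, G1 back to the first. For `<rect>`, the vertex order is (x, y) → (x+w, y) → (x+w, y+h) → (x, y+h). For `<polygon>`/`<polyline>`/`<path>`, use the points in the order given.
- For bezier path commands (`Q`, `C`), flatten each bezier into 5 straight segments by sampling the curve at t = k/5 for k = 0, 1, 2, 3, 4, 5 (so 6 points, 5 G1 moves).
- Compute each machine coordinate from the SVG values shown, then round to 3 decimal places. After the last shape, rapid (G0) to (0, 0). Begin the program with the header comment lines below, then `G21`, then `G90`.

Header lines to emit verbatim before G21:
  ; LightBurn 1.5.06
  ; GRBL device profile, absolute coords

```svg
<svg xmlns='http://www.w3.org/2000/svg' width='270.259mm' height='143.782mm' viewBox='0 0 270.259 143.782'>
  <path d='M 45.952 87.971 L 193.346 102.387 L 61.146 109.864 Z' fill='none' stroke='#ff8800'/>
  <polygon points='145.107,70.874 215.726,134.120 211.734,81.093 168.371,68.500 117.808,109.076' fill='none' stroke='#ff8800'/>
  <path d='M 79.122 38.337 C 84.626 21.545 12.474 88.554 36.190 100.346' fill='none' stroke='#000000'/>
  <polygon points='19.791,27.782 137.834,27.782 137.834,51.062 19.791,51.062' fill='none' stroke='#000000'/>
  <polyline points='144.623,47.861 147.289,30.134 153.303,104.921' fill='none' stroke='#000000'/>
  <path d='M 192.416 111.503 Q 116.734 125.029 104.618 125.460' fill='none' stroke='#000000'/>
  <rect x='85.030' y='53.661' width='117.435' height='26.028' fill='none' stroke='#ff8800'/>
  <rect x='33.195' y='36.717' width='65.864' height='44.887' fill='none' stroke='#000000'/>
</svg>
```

; LightBurn 1.5.06
; GRBL device profile, absolute coords
G21
G90
G0 X45.952 Y55.811
M3 S285
G1 X193.346 Y41.395 F3747
G1 X61.146 Y33.918
G1 X45.952 Y55.811
M5
G0 X145.107 Y72.908
M3 S285
G1 X215.726 Y9.662 F3747
G1 X211.734 Y62.689
G1 X168.371 Y75.282
G1 X117.808 Y34.706
G1 X145.107 Y72.908
M5
G0 X79.122 Y105.445
M3 S501
G1 X74.494 Y106.576 F2276
G1 X59.557 Y94.268
G1 X42.642 Y75.193
G1 X32.076 Y56.025
G1 X36.190 Y43.436
M5
G0 X19.791 Y116.000
M3 S501
G1 X137.834 Y116.000 F2276
G1 X137.834 Y92.720
G1 X19.791 Y92.720
G1 X19.791 Y116.000
M5
G0 X144.623 Y95.921
M3 S501
G1 X147.289 Y113.648 F2276
G1 X153.303 Y38.861
M5
G0 X192.416 Y32.279
M3 S501
G1 X164.686 Y27.392 F2276
G1 X142.041 Y23.553
G1 X124.481 Y20.762
G1 X112.007 Y19.018
G1 X104.618 Y18.322
M5
G0 X85.030 Y90.121
M3 S285
G1 X202.465 Y90.121 F3747
G1 X202.465 Y64.093
G1 X85.030 Y64.093
G1 X85.030 Y90.121
M5
G0 X33.195 Y107.065
M3 S501
G1 X99.059 Y107.065 F2276
G1 X99.059 Y62.178
G1 X33.195 Y62.178
G1 X33.195 Y107.065
M5
G0 X0.000 Y0.000

viewBox `0 0 270.259 143.782` with mm width/height → 1 unit = 1 mm. Flip: y_m = 143.782 − y_svg.

**Shape 1** — `<path>` closed polygon, stroke `#ff8800` → engrave (S285, F3747). Machine vertices: (45.952,55.811) → (193.346,41.395) → (61.146,33.918) → (45.952,55.811). Closed: final G1 returns to the first vertex.

**Shape 2** — `<polygon>` closed polygon, stroke `#ff8800` → engrave (S285, F3747). Machine vertices: (145.107,72.908) → (215.726,9.662) → (211.734,62.689) → (168.371,75.282) → (117.808,34.706) → (145.107,72.908). Closed: final G1 returns to the first vertex.

**Shape 3** — `<path>` cubic bezier, stroke `#000000` → score (S501, F2276). Control points (SVG): P0=(79.122,38.337), P1=(84.626,21.545), P2=(12.474,88.554), P3=(36.190,100.346); sampled at t=k/5. Machine vertices: (79.122,105.445) → (74.494,106.576) → (59.557,94.268) → (42.642,75.193) → (32.076,56.025) → (36.190,43.436). Open path.

**Shape 4** — `<polygon>` rectangle, stroke `#000000` → score (S501, F2276). Machine vertices: (19.791,116.000) → (137.834,116.000) → (137.834,92.720) → (19.791,92.720) → (19.791,116.000). Closed: final G1 returns to the first vertex.

**Shape 5** — `<polyline>` open polyline, stroke `#000000` → score (S501, F2276). Machine vertices: (144.623,95.921) → (147.289,113.648) → (153.303,38.861). Open path.

**Shape 6** — `<path>` quadratic bezier, stroke `#000000` → score (S501, F2276). Control points (SVG): P0=(192.416,111.503), P1=(116.734,125.029), P2=(104.618,125.460); sampled at t=k/5. Machine vertices: (192.416,32.279) → (164.686,27.392) → (142.041,23.553) → (124.481,20.762) → (112.007,19.018) → (104.618,18.322). Open path.

**Shape 7** — `<rect>` rectangle, stroke `#ff8800` → engrave (S285, F3747). Machine vertices: (85.030,90.121) → (202.465,90.121) → (202.465,64.093) → (85.030,64.093) → (85.030,90.121). Closed: final G1 returns to the first vertex.

**Shape 8** — `<rect>` rectangle, stroke `#000000` → score (S501, F2276). Machine vertices: (33.195,107.065) → (99.059,107.065) → (99.059,62.178) → (33.195,62.178) → (33.195,107.065). Closed: final G1 returns to the first vertex.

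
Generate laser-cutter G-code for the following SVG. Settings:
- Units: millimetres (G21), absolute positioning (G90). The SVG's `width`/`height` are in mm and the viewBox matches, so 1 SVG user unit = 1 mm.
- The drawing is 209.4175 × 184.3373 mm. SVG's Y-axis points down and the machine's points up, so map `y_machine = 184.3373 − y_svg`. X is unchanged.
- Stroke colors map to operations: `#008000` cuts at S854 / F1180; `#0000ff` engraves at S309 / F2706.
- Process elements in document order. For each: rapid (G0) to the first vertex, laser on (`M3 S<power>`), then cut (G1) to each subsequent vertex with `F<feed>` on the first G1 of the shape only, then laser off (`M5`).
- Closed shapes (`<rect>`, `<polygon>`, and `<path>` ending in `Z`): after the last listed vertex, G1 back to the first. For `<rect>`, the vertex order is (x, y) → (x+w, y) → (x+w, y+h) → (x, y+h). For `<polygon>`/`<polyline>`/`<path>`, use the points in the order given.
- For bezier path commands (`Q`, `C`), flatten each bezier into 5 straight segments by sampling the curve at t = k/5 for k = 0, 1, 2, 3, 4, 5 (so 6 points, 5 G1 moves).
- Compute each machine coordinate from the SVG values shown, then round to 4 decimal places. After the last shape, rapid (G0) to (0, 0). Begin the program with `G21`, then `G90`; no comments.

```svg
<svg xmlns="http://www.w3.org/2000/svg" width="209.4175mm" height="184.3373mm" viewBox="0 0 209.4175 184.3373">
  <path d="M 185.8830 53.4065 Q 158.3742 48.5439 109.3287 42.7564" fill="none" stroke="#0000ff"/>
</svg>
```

Since the viewBox matches the mm dimensions, user units are millimetres directly. The only transform is the Y-flip y_m = 184.3373 − y_svg.

Shape 1 is a quadratic bezier drawn with `<path>`. Its stroke #0000ff means engrave at S309, F2706. After flipping Y the toolpath is (185.8830,130.9308) → (174.0180,132.9128) → (160.4301,134.9689) → (145.1192,137.0989) → (128.0854,139.3029) → (109.3287,141.5809).

G21
G90
G0 X185.8830 Y130.9308
M3 S309
G1 X174.0180 Y132.9128 F2706
G1 X160.4301 Y134.9689
G1 X145.1192 Y137.0989
G1 X128.0854 Y139.3029
G1 X109.3287 Y141.5809
M5
G0 X0.0000 Y0.0000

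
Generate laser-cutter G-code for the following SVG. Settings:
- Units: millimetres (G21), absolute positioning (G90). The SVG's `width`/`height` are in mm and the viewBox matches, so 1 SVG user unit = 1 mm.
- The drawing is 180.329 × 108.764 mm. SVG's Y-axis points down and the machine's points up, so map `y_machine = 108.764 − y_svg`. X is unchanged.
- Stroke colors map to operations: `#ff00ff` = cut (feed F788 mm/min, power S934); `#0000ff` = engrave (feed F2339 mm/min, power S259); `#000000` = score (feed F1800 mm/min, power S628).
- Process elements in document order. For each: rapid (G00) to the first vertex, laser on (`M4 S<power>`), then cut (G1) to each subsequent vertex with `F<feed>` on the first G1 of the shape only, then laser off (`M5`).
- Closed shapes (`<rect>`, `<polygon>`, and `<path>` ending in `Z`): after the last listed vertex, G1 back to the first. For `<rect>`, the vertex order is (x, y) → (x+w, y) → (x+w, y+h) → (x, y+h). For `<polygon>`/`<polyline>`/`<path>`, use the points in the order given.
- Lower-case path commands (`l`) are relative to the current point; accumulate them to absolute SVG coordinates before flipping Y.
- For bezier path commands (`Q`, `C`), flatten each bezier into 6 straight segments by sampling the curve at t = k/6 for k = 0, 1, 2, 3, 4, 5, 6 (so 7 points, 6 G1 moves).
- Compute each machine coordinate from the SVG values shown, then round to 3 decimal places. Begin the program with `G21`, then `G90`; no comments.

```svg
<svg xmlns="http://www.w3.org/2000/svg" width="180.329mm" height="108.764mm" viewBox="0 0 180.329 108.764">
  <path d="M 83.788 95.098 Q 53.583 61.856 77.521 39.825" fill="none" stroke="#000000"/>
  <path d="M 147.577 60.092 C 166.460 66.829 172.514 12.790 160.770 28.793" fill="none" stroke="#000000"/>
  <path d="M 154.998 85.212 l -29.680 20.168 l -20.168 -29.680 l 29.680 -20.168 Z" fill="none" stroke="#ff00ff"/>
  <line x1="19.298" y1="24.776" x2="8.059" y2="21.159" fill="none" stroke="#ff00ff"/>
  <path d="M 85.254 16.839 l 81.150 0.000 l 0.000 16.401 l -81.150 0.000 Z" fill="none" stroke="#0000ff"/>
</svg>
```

Since the viewBox matches the mm dimensions, user units are millimetres directly. The only transform is the Y-flip y_m = 108.764 − y_svg.

Shape 1 is a quadratic bezier drawn with `<path>`. Its stroke #000000 means score at S628, F1800. After flipping Y the toolpath is (83.788,13.666) → (75.224,24.435) → (69.667,34.582) → (67.119,44.105) → (67.578,53.006) → (71.046,61.284) → (77.521,68.939).

Shape 2 is a cubic bezier drawn with `<path>`. Its stroke #000000 means score at S628, F1800. After flipping Y the toolpath is (147.577,48.672) → (155.926,49.763) → (162.000,57.349) → (165.659,67.796) → (166.765,77.472) → (165.182,82.741) → (160.770,79.971).

Shape 3 is a regular polygon drawn with `<path>`. Its stroke #ff00ff means cut at S934, F788. After flipping Y the toolpath is (154.998,23.552) → (125.318,3.384) → (105.150,33.064) → (134.830,53.232) → (154.998,23.552), returning to the start.

Shape 4 is a line segment drawn with `<line>`. Its stroke #ff00ff means cut at S934, F788. After flipping Y the toolpath is (19.298,83.988) → (8.059,87.605).

Shape 5 is a rectangle drawn with `<path>`. Its stroke #0000ff means engrave at S259, F2339. After flipping Y the toolpath is (85.254,91.925) → (166.404,91.925) → (166.404,75.524) → (85.254,75.524) → (85.254,91.925), returning to the start.

G21
G90
G00 X83.788 Y13.666
M4 S628
G1 X75.224 Y24.435 F1800
G1 X69.667 Y34.582
G1 X67.119 Y44.105
G1 X67.578 Y53.006
G1 X71.046 Y61.284
G1 X77.521 Y68.939
M5
G00 X147.577 Y48.672
M4 S628
G1 X155.926 Y49.763 F1800
G1 X162.000 Y57.349
G1 X165.659 Y67.796
G1 X166.765 Y77.472
G1 X165.182 Y82.741
G1 X160.770 Y79.971
M5
G00 X154.998 Y23.552
M4 S934
G1 X125.318 Y3.384 F788
G1 X105.150 Y33.064
G1 X134.830 Y53.232
G1 X154.998 Y23.552
M5
G00 X19.298 Y83.988
M4 S934
G1 X8.059 Y87.605 F788
M5
G00 X85.254 Y91.925
M4 S259
G1 X166.404 Y91.925 F2339
G1 X166.404 Y75.524
G1 X85.254 Y75.524
G1 X85.254 Y91.925
M5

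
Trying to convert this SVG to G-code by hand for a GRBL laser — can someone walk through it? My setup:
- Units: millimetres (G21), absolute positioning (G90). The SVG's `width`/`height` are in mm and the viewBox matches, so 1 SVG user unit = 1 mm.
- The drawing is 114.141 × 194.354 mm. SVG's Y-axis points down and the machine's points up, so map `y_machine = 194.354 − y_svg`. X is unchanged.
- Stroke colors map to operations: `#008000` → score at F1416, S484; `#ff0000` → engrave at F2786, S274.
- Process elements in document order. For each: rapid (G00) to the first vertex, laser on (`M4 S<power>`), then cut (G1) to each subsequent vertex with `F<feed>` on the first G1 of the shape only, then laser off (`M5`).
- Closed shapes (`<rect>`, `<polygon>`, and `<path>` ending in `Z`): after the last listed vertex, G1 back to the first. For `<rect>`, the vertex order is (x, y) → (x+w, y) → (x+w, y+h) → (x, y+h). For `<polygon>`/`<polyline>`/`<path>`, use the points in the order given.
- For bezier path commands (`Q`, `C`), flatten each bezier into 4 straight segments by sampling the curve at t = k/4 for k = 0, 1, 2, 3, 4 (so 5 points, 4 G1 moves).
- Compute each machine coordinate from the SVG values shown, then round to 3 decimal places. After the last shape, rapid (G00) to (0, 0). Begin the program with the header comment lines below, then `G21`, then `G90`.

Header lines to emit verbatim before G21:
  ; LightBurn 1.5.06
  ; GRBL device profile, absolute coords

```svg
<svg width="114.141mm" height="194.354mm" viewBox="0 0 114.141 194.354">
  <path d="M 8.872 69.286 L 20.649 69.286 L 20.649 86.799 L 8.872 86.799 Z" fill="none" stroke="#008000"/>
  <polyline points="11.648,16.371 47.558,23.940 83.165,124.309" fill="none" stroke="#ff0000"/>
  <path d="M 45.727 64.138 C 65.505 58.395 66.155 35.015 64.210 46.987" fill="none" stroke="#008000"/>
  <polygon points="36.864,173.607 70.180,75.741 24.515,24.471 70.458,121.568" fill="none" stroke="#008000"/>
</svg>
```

; LightBurn 1.5.06
; GRBL device profile, absolute coords
G21
G90
G00 X8.872 Y125.068
M4 S484
G1 X20.649 Y125.068 F1416
G1 X20.649 Y107.555
G1 X8.872 Y107.555
G1 X8.872 Y125.068
M5
G00 X11.648 Y177.983
M4 S274
G1 X47.558 Y170.414 F2786
G1 X83.165 Y70.045
M5
G00 X45.727 Y130.216
M4 S484
G1 X57.232 Y137.002 F1416
G1 X63.115 Y145.435
G1 X64.924 Y150.545
G1 X64.210 Y147.367
M5
G00 X36.864 Y20.747
M4 S484
G1 X70.180 Y118.613 F1416
G1 X24.515 Y169.883
G1 X70.458 Y72.786
G1 X36.864 Y20.747
M5
G00 X0.000 Y0.000

1 u = 1 mm; y_m = 194.354 − y.

[1] `<path>` rectangle, #008000→score S484 F1416: (8.872,125.068) → (20.649,125.068) → (20.649,107.555) → (8.872,107.555) → (8.872,125.068) (closed)

[2] `<polyline>` open polyline, #ff0000→engrave S274 F2786: (11.648,177.983) → (47.558,170.414) → (83.165,70.045)

[3] `<path>` cubic bezier, #008000→score S484 F1416: (45.727,130.216) → (57.232,137.002) → (63.115,145.435) → (64.924,150.545) → (64.210,147.367)

[4] `<polygon>` closed polygon, #008000→score S484 F1416: (36.864,20.747) → (70.180,118.613) → (24.515,169.883) → (70.458,72.786) → (36.864,20.747) (closed)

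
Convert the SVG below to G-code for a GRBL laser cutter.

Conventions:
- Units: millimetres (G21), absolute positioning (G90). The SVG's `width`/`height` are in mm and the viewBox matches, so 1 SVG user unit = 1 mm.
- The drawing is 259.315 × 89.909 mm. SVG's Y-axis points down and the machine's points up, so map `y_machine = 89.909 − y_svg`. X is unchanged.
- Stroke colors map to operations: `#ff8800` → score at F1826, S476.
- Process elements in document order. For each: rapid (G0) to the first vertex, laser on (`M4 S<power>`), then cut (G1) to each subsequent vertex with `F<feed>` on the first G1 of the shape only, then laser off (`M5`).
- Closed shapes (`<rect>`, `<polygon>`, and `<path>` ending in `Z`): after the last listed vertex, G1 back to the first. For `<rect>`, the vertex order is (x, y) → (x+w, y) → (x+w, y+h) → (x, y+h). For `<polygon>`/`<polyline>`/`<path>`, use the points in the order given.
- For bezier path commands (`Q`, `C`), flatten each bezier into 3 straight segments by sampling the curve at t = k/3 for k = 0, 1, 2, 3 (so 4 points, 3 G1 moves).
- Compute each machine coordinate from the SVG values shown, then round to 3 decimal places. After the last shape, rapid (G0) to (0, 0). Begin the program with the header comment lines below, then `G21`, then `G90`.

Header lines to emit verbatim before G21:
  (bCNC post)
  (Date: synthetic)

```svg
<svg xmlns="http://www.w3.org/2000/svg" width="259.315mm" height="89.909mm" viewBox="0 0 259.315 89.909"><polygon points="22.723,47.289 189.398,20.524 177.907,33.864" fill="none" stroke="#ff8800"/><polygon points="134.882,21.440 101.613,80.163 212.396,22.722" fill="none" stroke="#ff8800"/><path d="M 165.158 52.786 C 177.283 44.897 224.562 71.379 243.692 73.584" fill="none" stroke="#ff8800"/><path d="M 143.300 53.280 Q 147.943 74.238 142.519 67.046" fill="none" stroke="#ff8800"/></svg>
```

(bCNC post)
(Date: synthetic)
G21
G90
G0 X22.723 Y42.620
M4 S476
G1 X189.398 Y69.385 F1826
G1 X177.907 Y56.045
G1 X22.723 Y42.620
M5
G0 X134.882 Y68.469
M4 S476
G1 X101.613 Y9.746 F1826
G1 X212.396 Y67.187
G1 X134.882 Y68.469
M5
G0 X165.158 Y37.123
M4 S476
G1 X186.656 Y35.727 F1826
G1 X217.524 Y24.450
G1 X243.692 Y16.325
M5
G0 X143.300 Y36.629
M4 S476
G1 X145.277 Y25.785 F1826
G1 X145.016 Y21.196
G1 X142.519 Y22.863
M5
G0 X0.000 Y0.000

Since the viewBox matches the mm dimensions, user units are millimetres directly. The only transform is the Y-flip y_m = 89.909 − y_svg.

Shape 1 is a closed polygon drawn with `<polygon>`. Its stroke #ff8800 means score at S476, F1826. After flipping Y the toolpath is (22.723,42.620) → (189.398,69.385) → (177.907,56.045) → (22.723,42.620), returning to the start.

Shape 2 is a closed polygon drawn with `<polygon>`. Its stroke #ff8800 means score at S476, F1826. After flipping Y the toolpath is (134.882,68.469) → (101.613,9.746) → (212.396,67.187) → (134.882,68.469), returning to the start.

Shape 3 is a cubic bezier drawn with `<path>`. Its stroke #ff8800 means score at S476, F1826. After flipping Y the toolpath is (165.158,37.123) → (186.656,35.727) → (217.524,24.450) → (243.692,16.325).

Shape 4 is a quadratic bezier drawn with `<path>`. Its stroke #ff8800 means score at S476, F1826. After flipping Y the toolpath is (143.300,36.629) → (145.277,25.785) → (145.016,21.196) → (142.519,22.863).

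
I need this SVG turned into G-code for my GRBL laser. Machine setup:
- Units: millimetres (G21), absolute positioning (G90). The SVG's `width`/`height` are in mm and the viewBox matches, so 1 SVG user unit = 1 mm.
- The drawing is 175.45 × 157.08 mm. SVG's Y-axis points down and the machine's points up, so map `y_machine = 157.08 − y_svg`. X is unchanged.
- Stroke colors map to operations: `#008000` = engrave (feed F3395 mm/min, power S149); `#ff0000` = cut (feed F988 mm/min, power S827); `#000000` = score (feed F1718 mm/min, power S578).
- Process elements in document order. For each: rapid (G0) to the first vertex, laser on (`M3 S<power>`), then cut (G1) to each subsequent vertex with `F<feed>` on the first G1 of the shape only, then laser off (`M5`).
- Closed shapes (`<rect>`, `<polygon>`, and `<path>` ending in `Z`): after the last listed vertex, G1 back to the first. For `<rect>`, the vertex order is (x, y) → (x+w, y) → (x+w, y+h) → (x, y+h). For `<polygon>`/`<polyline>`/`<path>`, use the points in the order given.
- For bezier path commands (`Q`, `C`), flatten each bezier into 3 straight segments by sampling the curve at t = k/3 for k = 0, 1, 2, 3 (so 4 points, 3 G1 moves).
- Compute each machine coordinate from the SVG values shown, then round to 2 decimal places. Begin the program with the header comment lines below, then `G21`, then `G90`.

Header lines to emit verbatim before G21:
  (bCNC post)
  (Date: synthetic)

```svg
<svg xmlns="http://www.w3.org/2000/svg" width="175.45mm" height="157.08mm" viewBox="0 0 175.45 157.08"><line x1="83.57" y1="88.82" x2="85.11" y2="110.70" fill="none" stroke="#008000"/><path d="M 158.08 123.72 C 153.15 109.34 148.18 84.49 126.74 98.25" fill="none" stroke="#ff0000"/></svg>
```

Since the viewBox matches the mm dimensions, user units are millimetres directly. The only transform is the Y-flip y_m = 157.08 − y_svg.

Shape 1 is a line segment drawn with `<line>`. Its stroke #008000 means engrave at S149, F3395. After flipping Y the toolpath is (83.57,68.26) → (85.11,46.38).

Shape 2 is a cubic bezier drawn with `<path>`. Its stroke #ff0000 means cut at S827, F988. After flipping Y the toolpath is (158.08,33.36) → (152.53,49.41) → (143.30,61.54) → (126.74,58.83).

(bCNC post)
(Date: synthetic)
G21
G90
G0 X83.57 Y68.26
M3 S149
G1 X85.11 Y46.38 F3395
M5
G0 X158.08 Y33.36
M3 S827
G1 X152.53 Y49.41 F988
G1 X143.30 Y61.54
G1 X126.74 Y58.83
M5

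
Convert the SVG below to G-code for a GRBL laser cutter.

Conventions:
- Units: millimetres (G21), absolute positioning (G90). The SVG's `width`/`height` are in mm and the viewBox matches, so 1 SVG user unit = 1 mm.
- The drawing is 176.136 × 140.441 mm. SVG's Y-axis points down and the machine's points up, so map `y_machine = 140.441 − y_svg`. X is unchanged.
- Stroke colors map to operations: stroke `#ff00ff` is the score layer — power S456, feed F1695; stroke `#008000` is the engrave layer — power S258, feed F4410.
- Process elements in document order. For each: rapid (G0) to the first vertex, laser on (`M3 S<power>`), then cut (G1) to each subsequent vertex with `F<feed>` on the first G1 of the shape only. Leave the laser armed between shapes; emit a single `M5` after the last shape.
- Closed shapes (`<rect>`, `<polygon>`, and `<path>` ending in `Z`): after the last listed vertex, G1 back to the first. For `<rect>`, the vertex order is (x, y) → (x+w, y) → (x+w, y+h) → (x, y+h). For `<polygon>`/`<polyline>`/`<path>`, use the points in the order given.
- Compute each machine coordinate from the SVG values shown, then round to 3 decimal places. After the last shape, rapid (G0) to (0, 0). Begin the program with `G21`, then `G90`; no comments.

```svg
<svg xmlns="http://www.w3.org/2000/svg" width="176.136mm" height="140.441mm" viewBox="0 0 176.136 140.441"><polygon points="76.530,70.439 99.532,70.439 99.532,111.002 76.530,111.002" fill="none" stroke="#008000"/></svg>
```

1 u = 1 mm; y_m = 140.441 − y.

[1] `<polygon>` rectangle, #008000→engrave S258 F4410: (76.530,70.002) → (99.532,70.002) → (99.532,29.439) → (76.530,29.439) → (76.530,70.002) (closed)

G21
G90
G0 X76.530 Y70.002
M3 S258
G1 X99.532 Y70.002 F4410
G1 X99.532 Y29.439
G1 X76.530 Y29.439
G1 X76.530 Y70.002
M5
G0 X0.000 Y0.000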